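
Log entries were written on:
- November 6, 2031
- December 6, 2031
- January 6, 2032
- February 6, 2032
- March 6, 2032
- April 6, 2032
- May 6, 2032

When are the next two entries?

The day-of-month is always 6 (30, 31, 31, 29, 31, 30 days between events).
So this recurs on the 6th of each month.
June 2032: June 6, 2032.
July 2032: July 6, 2032.

June 6, 2032; July 6, 2032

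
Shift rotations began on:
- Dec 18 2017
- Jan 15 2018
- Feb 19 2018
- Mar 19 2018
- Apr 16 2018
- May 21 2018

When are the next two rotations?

These are Mondays at 28- or 35-day spacing (28, 35, 28, 28, 35).
The pattern: 3rd Monday of the month.
June 2018 — 3rd Monday is Jun 18 2018.
3rd Monday of July 2018: Jul 16 2018.

Jun 18 2018, Jul 16 2018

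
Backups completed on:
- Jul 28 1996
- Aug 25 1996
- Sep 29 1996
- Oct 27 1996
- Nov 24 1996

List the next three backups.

Dec 29 1996, Jan 26 1997, Feb 23 1997

Every date is a Sunday; gaps 28, 35, 28, 28 days.
Each is the last Sunday of its month (at least one falls on the 29th or later, ruling out '4th Sunday').
Last Sunday of December 1996: Dec 29 1996.
January 1997 ends with Sunday Jan 26 1997.
Last Sunday of February 1997: Feb 23 1997.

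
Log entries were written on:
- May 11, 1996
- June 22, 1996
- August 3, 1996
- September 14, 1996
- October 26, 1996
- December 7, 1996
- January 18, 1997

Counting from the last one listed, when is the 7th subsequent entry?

The spacing is 42, 42, 42, 42, 42, 42 days — always 42 days.
January 18, 1997 + 42 days = March 1, 1997.
March 1, 1997 + 42 days = April 12, 1997.
April 12, 1997 + 42 days = May 24, 1997.
May 24, 1997 + 42 days = July 5, 1997.
July 5, 1997 + 42 days = August 16, 1997.
August 16, 1997 + 42 days = September 27, 1997.
September 27, 1997 + 42 days = November 8, 1997.

November 8, 1997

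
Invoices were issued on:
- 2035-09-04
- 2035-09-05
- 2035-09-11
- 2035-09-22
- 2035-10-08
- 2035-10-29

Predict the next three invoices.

Intervals are 1, 6, 11, 16, 21 days — an arithmetic progression with common difference 5.
Next gap: 26 days. 2035-10-29 + 26 days = 2035-11-24.
Next gap: 31 days. 2035-11-24 + 31 days = 2035-12-25.
Next gap: 36 days. 2035-12-25 + 36 days = 2036-01-30.

2035-11-24, 2035-12-25, 2036-01-30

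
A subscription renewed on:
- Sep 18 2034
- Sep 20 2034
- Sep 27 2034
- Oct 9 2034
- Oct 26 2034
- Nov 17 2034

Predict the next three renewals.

Dec 14 2034, Jan 15 2035, Feb 21 2035

The spacing grows by 5 each time: 2, 7, 12, 17, 22 days.
Next gap: 27 days. Nov 17 2034 + 27 days = Dec 14 2034.
Next gap: 32 days. Dec 14 2034 + 32 days = Jan 15 2035.
Next gap: 37 days. Jan 15 2035 + 37 days = Feb 21 2035.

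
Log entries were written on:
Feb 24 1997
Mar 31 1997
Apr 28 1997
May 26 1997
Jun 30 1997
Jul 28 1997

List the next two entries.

Aug 25 1997, Sep 29 1997

These are Mondays with 35, 28, 28, 35, 28-day gaps.
Each is the final Monday of its month — Mar 31 1997 is past the 28th, so '4th Monday' doesn't fit.
August 1997 ends with Monday Aug 25 1997.
Last Monday of September 1997: Sep 29 1997.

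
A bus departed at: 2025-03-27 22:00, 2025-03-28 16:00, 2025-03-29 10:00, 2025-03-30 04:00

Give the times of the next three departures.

The interval is a steady 18 hours (18, 18, 18).
2025-03-30 04:00 + 18 h = 2025-03-30 22:00.
2025-03-30 22:00 + 18 h = 2025-03-31 16:00.
2025-03-31 16:00 + 18 h = 2025-04-01 10:00.

2025-03-30 22:00, 2025-03-31 16:00, 2025-04-01 10:00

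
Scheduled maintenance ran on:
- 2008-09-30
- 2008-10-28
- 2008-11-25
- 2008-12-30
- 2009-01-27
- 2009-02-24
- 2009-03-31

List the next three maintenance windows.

Every date is a Tuesday; gaps 28, 28, 35, 28, 28, 35 days.
Each is the last Tuesday of its month (at least one falls on the 29th or later, ruling out '4th Tuesday').
April 2009 ends with Tuesday 2009-04-28.
May 2009 ends with Tuesday 2009-05-26.
June 2009 ends with Tuesday 2009-06-30.

2009-04-28, 2009-05-26, 2009-06-30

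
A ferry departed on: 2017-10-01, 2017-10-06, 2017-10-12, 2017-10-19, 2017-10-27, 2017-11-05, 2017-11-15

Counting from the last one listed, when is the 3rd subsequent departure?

2017-12-21

The spacing grows by 1 each time: 5, 6, 7, 8, 9, 10 days.
Next gap: 11 days. 2017-11-15 + 11 days = 2017-11-26.
Next gap: 12 days. 2017-11-26 + 12 days = 2017-12-08.
Next gap: 13 days. 2017-12-08 + 13 days = 2017-12-21.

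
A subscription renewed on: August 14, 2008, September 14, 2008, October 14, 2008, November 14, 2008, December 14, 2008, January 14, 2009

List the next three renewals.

The day-of-month is always 14 (31, 30, 31, 30, 31 days between events).
So this recurs on the 14th of each month.
Next: February 2009 → February 14, 2009.
Next: March 2009 → March 14, 2009.
April 2009: April 14, 2009.

February 14, 2009; March 14, 2009; April 14, 2009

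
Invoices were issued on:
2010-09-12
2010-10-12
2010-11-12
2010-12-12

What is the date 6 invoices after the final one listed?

Gaps: 30, 31, 30 days — not constant. Every event is on the 12th of the month.
Pattern: the 12th of each month.
Next: January 2011 → 2011-01-12.
Next: February 2011 → 2011-02-12.
Next: March 2011 → 2011-03-12.
Next: April 2011 → 2011-04-12.
Next: May 2011 → 2011-05-12.
June 2011: 2011-06-12.

2011-06-12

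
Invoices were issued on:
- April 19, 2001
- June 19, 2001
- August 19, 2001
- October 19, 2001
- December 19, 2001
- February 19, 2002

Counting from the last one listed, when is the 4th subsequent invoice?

Each date is the 19th; the gaps (61, 61, 61, 61, 62) track the month lengths.
The rule is the 19th of every 2 months.
Next: April 2002 → April 19, 2002.
June 2002: June 19, 2002.
Next: August 2002 → August 19, 2002.
Next: October 2002 → October 19, 2002.

October 19, 2002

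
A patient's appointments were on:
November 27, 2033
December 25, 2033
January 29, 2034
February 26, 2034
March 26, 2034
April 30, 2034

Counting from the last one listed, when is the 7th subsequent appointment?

All Sundays; the gaps (28, 35, 28, 28, 35) vary with month length.
This is the last Sunday of each month.
Last Sunday of May 2034: May 28, 2034.
Last Sunday of June 2034: June 25, 2034.
July 2034 ends with Sunday July 30, 2034.
Last Sunday of August 2034: August 27, 2034.
September 2034 ends with Sunday September 24, 2034.
Last Sunday of October 2034: October 29, 2034.
November 2034 ends with Sunday November 26, 2034.

November 26, 2034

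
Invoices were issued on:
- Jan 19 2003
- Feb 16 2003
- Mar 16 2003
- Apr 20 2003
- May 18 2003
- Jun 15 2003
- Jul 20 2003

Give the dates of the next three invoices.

Aug 17 2003, Sep 21 2003, Oct 19 2003

Gaps: 28, 28, 35, 28, 28, 35 days — a mix of 28 and 35. Every date is a Sunday.
Each is the 3rd Sunday of its month.
3rd Sunday of August 2003: Aug 17 2003.
September 2003 — 3rd Sunday is Sep 21 2003.
October 2003 — 3rd Sunday is Oct 19 2003.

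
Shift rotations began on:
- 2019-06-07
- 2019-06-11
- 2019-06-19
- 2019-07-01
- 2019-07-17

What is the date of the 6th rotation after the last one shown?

The spacing grows by 4 each time: 4, 8, 12, 16 days.
Next gap: 20 days. 2019-07-17 + 20 days = 2019-08-06.
Next gap: 24 days. 2019-08-06 + 24 days = 2019-08-30.
Next gap: 28 days. 2019-08-30 + 28 days = 2019-09-27.
Next gap: 32 days. 2019-09-27 + 32 days = 2019-10-29.
Next gap: 36 days. 2019-10-29 + 36 days = 2019-12-04.
Next gap: 40 days. 2019-12-04 + 40 days = 2020-01-13.

2020-01-13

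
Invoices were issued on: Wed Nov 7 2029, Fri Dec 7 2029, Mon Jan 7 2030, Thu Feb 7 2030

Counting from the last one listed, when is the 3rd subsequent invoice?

The day-of-month is always 7 (30, 31, 31 days between events).
So this recurs on the 7th of each month.
March 2030: Thu Mar 7 2030.
Next: April 2030 → Sun Apr 7 2030.
Next: May 2030 → Tue May 7 2030.

Tue May 7 2030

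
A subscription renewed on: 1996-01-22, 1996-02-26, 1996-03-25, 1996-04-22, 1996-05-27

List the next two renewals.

These are Mondays at 28- or 35-day spacing (35, 28, 28, 35).
The pattern: 4th Monday of the month.
June 1996 — 4th Monday is 1996-06-24.
4th Monday of July 1996: 1996-07-22.

1996-06-24, 1996-07-22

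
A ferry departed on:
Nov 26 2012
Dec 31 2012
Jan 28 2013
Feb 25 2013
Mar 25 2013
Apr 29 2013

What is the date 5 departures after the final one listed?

Sep 30 2013

Every date is a Monday; gaps 35, 28, 28, 28, 35 days.
Each is the last Monday of its month (at least one falls on the 29th or later, ruling out '4th Monday').
May 2013 ends with Monday May 27 2013.
Last Monday of June 2013: Jun 24 2013.
July 2013 ends with Monday Jul 29 2013.
August 2013 ends with Monday Aug 26 2013.
Last Monday of September 2013: Sep 30 2013.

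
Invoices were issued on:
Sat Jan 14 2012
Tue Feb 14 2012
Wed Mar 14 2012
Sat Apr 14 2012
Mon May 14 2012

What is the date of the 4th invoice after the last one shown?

The day-of-month is always 14 (31, 29, 31, 30 days between events).
So this recurs on the 14th of each month.
Next: June 2012 → Thu Jun 14 2012.
Next: July 2012 → Sat Jul 14 2012.
Next: August 2012 → Tue Aug 14 2012.
Next: September 2012 → Fri Sep 14 2012.

Fri Sep 14 2012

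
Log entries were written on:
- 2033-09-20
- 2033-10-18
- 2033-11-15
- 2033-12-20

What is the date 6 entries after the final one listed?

2034-06-20

Gaps: 28, 28, 35 days — a mix of 28 and 35. Every date is a Tuesday.
Each is the 3rd Tuesday of its month.
3rd Tuesday of January 2034: 2034-01-17.
February 2034 — 3rd Tuesday is 2034-02-21.
March 2034 — 3rd Tuesday is 2034-03-21.
3rd Tuesday of April 2034: 2034-04-18.
3rd Tuesday of May 2034: 2034-05-16.
June 2034 — 3rd Tuesday is 2034-06-20.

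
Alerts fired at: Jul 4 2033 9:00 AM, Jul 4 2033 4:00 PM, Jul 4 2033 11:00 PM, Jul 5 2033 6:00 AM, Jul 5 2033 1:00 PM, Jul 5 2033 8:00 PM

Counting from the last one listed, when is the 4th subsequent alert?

The interval is a steady 7 hours (7, 7, 7, 7, 7).
Jul 5 2033 8:00 PM + 7 h = Jul 6 2033 3:00 AM.
Jul 6 2033 3:00 AM + 7 h = Jul 6 2033 10:00 AM.
Jul 6 2033 10:00 AM + 7 h = Jul 6 2033 5:00 PM.
Jul 6 2033 5:00 PM + 7 h = Jul 7 2033 12:00 AM.

Jul 7 2033 12:00 AM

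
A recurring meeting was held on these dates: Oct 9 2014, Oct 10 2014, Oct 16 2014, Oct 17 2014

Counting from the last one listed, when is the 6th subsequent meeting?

The gap pattern 1, 6, 1 repeats every 2 events.
These are the Thursdays and Fridays of each week.
Next Thursday: Oct 23 2014.
Next Friday: Oct 24 2014.
Next Thursday: Oct 30 2014.
Next Friday: Oct 31 2014.
Next Thursday: Nov 6 2014.
The following Friday is Nov 7 2014.

Nov 7 2014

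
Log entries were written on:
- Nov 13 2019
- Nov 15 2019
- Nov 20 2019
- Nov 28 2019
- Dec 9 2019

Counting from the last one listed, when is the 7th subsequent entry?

Gaps: 2, 5, 8, 11 days — each gap is 3 larger than the previous one.
Next gap: 14 days. Dec 9 2019 + 14 days = Dec 23 2019.
Next gap: 17 days. Dec 23 2019 + 17 days = Jan 9 2020.
Next gap: 20 days. Jan 9 2020 + 20 days = Jan 29 2020.
Next gap: 23 days. Jan 29 2020 + 23 days = Feb 21 2020.
Next gap: 26 days. Feb 21 2020 + 26 days = Mar 18 2020.
Next gap: 29 days. Mar 18 2020 + 29 days = Apr 16 2020.
Next gap: 32 days. Apr 16 2020 + 32 days = May 18 2020.

May 18 2020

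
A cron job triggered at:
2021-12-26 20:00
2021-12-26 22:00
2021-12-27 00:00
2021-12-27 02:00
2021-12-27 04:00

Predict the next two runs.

2021-12-27 06:00, 2021-12-27 08:00

Gaps: 2, 2, 2, 2 hours — each event is 2 hours after the previous one.
2021-12-27 04:00 + 2 h = 2021-12-27 06:00.
2021-12-27 06:00 + 2 h = 2021-12-27 08:00.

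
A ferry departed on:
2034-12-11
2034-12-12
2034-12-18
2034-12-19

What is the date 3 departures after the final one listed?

Every event lands on a Monday or Tuesday (gaps cycle 1, 6, 1).
So the schedule is: every Monday and Tuesday.
Next Monday: 2034-12-25.
The following Tuesday is 2034-12-26.
The following Monday is 2035-01-01.

2035-01-01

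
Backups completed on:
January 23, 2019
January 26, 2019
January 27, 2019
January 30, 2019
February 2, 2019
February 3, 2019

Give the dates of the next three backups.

February 6, 2019; February 9, 2019; February 10, 2019

Gaps: 3, 1, 3, 3, 1 days — not constant, but cyclic with period 3.
The events fall on every Wednesday, Saturday and Sunday.
Next Wednesday: February 6, 2019.
Next Saturday: February 9, 2019.
Next Sunday: February 10, 2019.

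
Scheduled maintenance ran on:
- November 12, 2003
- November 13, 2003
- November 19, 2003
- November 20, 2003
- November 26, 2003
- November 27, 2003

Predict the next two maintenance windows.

December 3, 2003; December 4, 2003

The gap pattern 1, 6, 1, 6, 1 repeats every 2 events.
These are the Wednesdays and Thursdays of each week.
The following Wednesday is December 3, 2003.
Next Thursday: December 4, 2003.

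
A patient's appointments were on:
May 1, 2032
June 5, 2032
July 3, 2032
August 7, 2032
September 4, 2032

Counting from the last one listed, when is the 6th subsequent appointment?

March 5, 2033

These are Saturdays at 28- or 35-day spacing (35, 28, 35, 28).
The pattern: 1st Saturday of the month.
October 2032 — 1st Saturday is October 2, 2032.
November 2032 — 1st Saturday is November 6, 2032.
1st Saturday of December 2032: December 4, 2032.
January 2033 — 1st Saturday is January 1, 2033.
February 2033 — 1st Saturday is February 5, 2033.
1st Saturday of March 2033: March 5, 2033.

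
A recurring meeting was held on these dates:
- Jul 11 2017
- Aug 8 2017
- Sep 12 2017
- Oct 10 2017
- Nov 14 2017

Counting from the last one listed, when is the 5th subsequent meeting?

Apr 10 2018

Gaps: 28, 35, 28, 35 days — a mix of 28 and 35. Every date is a Tuesday.
Each is the 2nd Tuesday of its month.
2nd Tuesday of December 2017: Dec 12 2017.
2nd Tuesday of January 2018: Jan 9 2018.
2nd Tuesday of February 2018: Feb 13 2018.
2nd Tuesday of March 2018: Mar 13 2018.
2nd Tuesday of April 2018: Apr 10 2018.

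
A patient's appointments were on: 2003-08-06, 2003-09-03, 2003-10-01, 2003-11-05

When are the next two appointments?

These are Wednesdays at 28- or 35-day spacing (28, 28, 35).
The pattern: 1st Wednesday of the month.
December 2003 — 1st Wednesday is 2003-12-03.
January 2004 — 1st Wednesday is 2004-01-07.

2003-12-03, 2004-01-07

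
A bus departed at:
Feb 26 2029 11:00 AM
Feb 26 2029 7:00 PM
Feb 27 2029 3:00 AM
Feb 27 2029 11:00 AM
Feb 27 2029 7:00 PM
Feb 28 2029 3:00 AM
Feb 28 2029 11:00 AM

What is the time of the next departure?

Feb 28 2029 7:00 PM

Spacing: 8, 8, 8, 8, 8, 8 h — constant 8 h.
Feb 28 2029 11:00 AM + 8 h = Feb 28 2029 7:00 PM.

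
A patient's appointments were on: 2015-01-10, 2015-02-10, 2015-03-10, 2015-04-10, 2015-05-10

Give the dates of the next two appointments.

2015-06-10, 2015-07-10

Gaps: 31, 28, 31, 30 days — not constant. Every event is on the 10th of the month.
Pattern: the 10th of each month.
June 2015: 2015-06-10.
July 2015: 2015-07-10.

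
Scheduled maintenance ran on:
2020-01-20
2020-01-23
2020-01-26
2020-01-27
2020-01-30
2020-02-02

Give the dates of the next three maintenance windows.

Every event lands on a Monday or Thursday or Sunday (gaps cycle 3, 3, 1, 3, 3).
So the schedule is: every Monday, Thursday and Sunday.
Next Monday: 2020-02-03.
Next Thursday: 2020-02-06.
The following Sunday is 2020-02-09.

2020-02-03, 2020-02-06, 2020-02-09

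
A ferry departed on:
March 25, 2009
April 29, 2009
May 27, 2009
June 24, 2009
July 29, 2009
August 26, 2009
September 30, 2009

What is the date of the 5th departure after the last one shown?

February 24, 2010

Every date is a Wednesday; gaps 35, 28, 28, 35, 28, 35 days.
Each is the last Wednesday of its month (at least one falls on the 29th or later, ruling out '4th Wednesday').
October 2009 ends with Wednesday October 28, 2009.
November 2009 ends with Wednesday November 25, 2009.
Last Wednesday of December 2009: December 30, 2009.
Last Wednesday of January 2010: January 27, 2010.
February 2010 ends with Wednesday February 24, 2010.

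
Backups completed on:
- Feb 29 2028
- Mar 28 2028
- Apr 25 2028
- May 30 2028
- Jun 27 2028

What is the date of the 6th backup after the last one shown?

Every date is a Tuesday; gaps 28, 28, 35, 28 days.
Each is the last Tuesday of its month (at least one falls on the 29th or later, ruling out '4th Tuesday').
July 2028 ends with Tuesday Jul 25 2028.
August 2028 ends with Tuesday Aug 29 2028.
Last Tuesday of September 2028: Sep 26 2028.
Last Tuesday of October 2028: Oct 31 2028.
November 2028 ends with Tuesday Nov 28 2028.
December 2028 ends with Tuesday Dec 26 2028.

Dec 26 2028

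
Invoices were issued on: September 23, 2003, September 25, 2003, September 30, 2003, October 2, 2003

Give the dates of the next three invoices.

The gap pattern 2, 5, 2 repeats every 2 events.
These are the Tuesdays and Thursdays of each week.
Next Tuesday: October 7, 2003.
The following Thursday is October 9, 2003.
Next Tuesday: October 14, 2003.

October 7, 2003; October 9, 2003; October 14, 2003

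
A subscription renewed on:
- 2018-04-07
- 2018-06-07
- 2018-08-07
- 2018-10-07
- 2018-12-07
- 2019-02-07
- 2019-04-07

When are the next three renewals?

2019-06-07, 2019-08-07, 2019-10-07

Each date is the 7th; the gaps (61, 61, 61, 61, 62, 59) track the month lengths.
The rule is the 7th of every 2 months.
June 2019: 2019-06-07.
Next: August 2019 → 2019-08-07.
October 2019: 2019-10-07.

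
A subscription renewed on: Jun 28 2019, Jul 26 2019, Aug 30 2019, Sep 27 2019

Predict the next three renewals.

All Fridays; the gaps (28, 35, 28) vary with month length.
This is the last Friday of each month.
Last Friday of October 2019: Oct 25 2019.
November 2019 ends with Friday Nov 29 2019.
Last Friday of December 2019: Dec 27 2019.

Oct 25 2019, Nov 29 2019, Dec 27 2019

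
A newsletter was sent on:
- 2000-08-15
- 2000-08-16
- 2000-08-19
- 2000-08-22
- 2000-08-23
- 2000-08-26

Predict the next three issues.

2000-08-29, 2000-08-30, 2000-09-02

The gap pattern 1, 3, 3, 1, 3 repeats every 3 events.
These are the Tuesdays, Wednesdays and Saturdays of each week.
The following Tuesday is 2000-08-29.
Next Wednesday: 2000-08-30.
The following Saturday is 2000-09-02.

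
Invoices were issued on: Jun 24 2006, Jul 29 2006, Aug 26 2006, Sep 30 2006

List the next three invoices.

Every date is a Saturday; gaps 35, 28, 35 days.
Each is the last Saturday of its month (at least one falls on the 29th or later, ruling out '4th Saturday').
Last Saturday of October 2006: Oct 28 2006.
Last Saturday of November 2006: Nov 25 2006.
Last Saturday of December 2006: Dec 30 2006.

Oct 28 2006, Nov 25 2006, Dec 30 2006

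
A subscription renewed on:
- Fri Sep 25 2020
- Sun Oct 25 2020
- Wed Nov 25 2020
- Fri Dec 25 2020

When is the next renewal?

Mon Jan 25 2021

The day-of-month is always 25 (30, 31, 30 days between events).
So this recurs on the 25th of each month.
January 2021: Mon Jan 25 2021.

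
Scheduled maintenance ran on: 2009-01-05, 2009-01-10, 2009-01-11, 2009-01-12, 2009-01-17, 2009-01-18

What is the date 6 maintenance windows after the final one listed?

The gap pattern 5, 1, 1, 5, 1 repeats every 3 events.
These are the Mondays, Saturdays and Sundays of each week.
Next Monday: 2009-01-19.
The following Saturday is 2009-01-24.
The following Sunday is 2009-01-25.
The following Monday is 2009-01-26.
Next Saturday: 2009-01-31.
Next Sunday: 2009-02-01.

2009-02-01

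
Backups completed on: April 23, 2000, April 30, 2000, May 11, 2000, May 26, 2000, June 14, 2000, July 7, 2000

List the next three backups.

August 3, 2000; September 3, 2000; October 8, 2000

Intervals are 7, 11, 15, 19, 23 days — an arithmetic progression with common difference 4.
Next gap: 27 days. July 7, 2000 + 27 days = August 3, 2000.
Next gap: 31 days. August 3, 2000 + 31 days = September 3, 2000.
Next gap: 35 days. September 3, 2000 + 35 days = October 8, 2000.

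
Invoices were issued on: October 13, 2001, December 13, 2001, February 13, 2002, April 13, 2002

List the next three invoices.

June 13, 2002; August 13, 2002; October 13, 2002

The day-of-month is always 13 (61, 62, 59 days between events).
So this recurs on the 13th of every 2 months.
June 2002: June 13, 2002.
August 2002: August 13, 2002.
Next: October 2002 → October 13, 2002.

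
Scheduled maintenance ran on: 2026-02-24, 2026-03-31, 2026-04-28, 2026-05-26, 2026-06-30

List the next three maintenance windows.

2026-07-28, 2026-08-25, 2026-09-29

All Tuesdays; the gaps (35, 28, 28, 35) vary with month length.
This is the last Tuesday of each month.
July 2026 ends with Tuesday 2026-07-28.
August 2026 ends with Tuesday 2026-08-25.
Last Tuesday of September 2026: 2026-09-29.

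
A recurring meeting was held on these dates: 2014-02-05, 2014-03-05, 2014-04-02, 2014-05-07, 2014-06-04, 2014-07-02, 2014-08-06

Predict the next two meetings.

2014-09-03, 2014-10-01

These are Wednesdays at 28- or 35-day spacing (28, 28, 35, 28, 28, 35).
The pattern: 1st Wednesday of the month.
1st Wednesday of September 2014: 2014-09-03.
1st Wednesday of October 2014: 2014-10-01.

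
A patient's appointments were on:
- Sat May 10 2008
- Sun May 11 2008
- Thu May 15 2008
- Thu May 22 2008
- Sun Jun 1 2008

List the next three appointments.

Intervals are 1, 4, 7, 10 days — an arithmetic progression with common difference 3.
Next gap: 13 days. Sun Jun 1 2008 + 13 days = Sat Jun 14 2008.
Next gap: 16 days. Sat Jun 14 2008 + 16 days = Mon Jun 30 2008.
Next gap: 19 days. Mon Jun 30 2008 + 19 days = Sat Jul 19 2008.

Sat Jun 14 2008, Mon Jun 30 2008, Sat Jul 19 2008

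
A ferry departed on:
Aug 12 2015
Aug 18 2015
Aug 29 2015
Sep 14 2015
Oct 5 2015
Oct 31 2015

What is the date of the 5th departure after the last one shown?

May 23 2016

The spacing grows by 5 each time: 6, 11, 16, 21, 26 days.
Next gap: 31 days. Oct 31 2015 + 31 days = Dec 1 2015.
Next gap: 36 days. Dec 1 2015 + 36 days = Jan 6 2016.
Next gap: 41 days. Jan 6 2016 + 41 days = Feb 16 2016.
Next gap: 46 days. Feb 16 2016 + 46 days = Apr 2 2016.
Next gap: 51 days. Apr 2 2016 + 51 days = May 23 2016.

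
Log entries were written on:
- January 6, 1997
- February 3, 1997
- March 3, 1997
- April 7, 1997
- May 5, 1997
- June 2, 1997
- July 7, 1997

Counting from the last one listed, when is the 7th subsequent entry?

February 2, 1998

These are Mondays at 28- or 35-day spacing (28, 28, 35, 28, 28, 35).
The pattern: 1st Monday of the month.
August 1997 — 1st Monday is August 4, 1997.
September 1997 — 1st Monday is September 1, 1997.
1st Monday of October 1997: October 6, 1997.
November 1997 — 1st Monday is November 3, 1997.
December 1997 — 1st Monday is December 1, 1997.
1st Monday of January 1998: January 5, 1998.
February 1998 — 1st Monday is February 2, 1998.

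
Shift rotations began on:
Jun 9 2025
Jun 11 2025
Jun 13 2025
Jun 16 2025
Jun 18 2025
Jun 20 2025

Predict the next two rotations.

Jun 23 2025, Jun 25 2025

Gaps: 2, 2, 3, 2, 2 days — not constant, but cyclic with period 3.
The events fall on every Monday, Wednesday and Friday.
The following Monday is Jun 23 2025.
The following Wednesday is Jun 25 2025.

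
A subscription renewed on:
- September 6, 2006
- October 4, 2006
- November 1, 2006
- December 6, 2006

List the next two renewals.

Gaps: 28, 28, 35 days — a mix of 28 and 35. Every date is a Wednesday.
Each is the 1st Wednesday of its month.
1st Wednesday of January 2007: January 3, 2007.
February 2007 — 1st Wednesday is February 7, 2007.

January 3, 2007; February 7, 2007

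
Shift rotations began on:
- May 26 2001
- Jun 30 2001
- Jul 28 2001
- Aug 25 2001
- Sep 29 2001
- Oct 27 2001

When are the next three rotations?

These are Saturdays with 35, 28, 28, 35, 28-day gaps.
Each is the final Saturday of its month — Jun 30 2001 is past the 28th, so '4th Saturday' doesn't fit.
Last Saturday of November 2001: Nov 24 2001.
Last Saturday of December 2001: Dec 29 2001.
January 2002 ends with Saturday Jan 26 2002.

Nov 24 2001, Dec 29 2001, Jan 26 2002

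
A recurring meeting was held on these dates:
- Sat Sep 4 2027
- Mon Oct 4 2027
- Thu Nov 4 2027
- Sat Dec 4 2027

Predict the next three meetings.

Tue Jan 4 2028, Fri Feb 4 2028, Sat Mar 4 2028

The day-of-month is always 4 (30, 31, 30 days between events).
So this recurs on the 4th of each month.
January 2028: Tue Jan 4 2028.
February 2028: Fri Feb 4 2028.
March 2028: Sat Mar 4 2028.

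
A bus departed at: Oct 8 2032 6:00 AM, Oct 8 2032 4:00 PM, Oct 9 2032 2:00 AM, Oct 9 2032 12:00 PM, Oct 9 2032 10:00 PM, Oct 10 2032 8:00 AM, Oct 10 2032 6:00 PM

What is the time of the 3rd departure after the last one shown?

Gaps: 10, 10, 10, 10, 10, 10 hours — each event is 10 hours after the previous one.
Oct 10 2032 6:00 PM + 10 h = Oct 11 2032 4:00 AM.
Oct 11 2032 4:00 AM + 10 h = Oct 11 2032 2:00 PM.
Oct 11 2032 2:00 PM + 10 h = Oct 12 2032 12:00 AM.

Oct 12 2032 12:00 AM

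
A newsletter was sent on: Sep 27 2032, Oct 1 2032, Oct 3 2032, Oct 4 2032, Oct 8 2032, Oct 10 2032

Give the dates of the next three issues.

Gaps: 4, 2, 1, 4, 2 days — not constant, but cyclic with period 3.
The events fall on every Monday, Friday and Sunday.
The following Monday is Oct 11 2032.
Next Friday: Oct 15 2032.
The following Sunday is Oct 17 2032.

Oct 11 2032, Oct 15 2032, Oct 17 2032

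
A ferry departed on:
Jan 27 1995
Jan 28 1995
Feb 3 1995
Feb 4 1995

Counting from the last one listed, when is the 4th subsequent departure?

Feb 18 1995

Gaps: 1, 6, 1 days — not constant, but cyclic with period 2.
The events fall on every Friday and Saturday.
The following Friday is Feb 10 1995.
The following Saturday is Feb 11 1995.
Next Friday: Feb 17 1995.
The following Saturday is Feb 18 1995.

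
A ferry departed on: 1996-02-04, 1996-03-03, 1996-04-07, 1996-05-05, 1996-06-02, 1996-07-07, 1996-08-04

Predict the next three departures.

These are Sundays at 28- or 35-day spacing (28, 35, 28, 28, 35, 28).
The pattern: 1st Sunday of the month.
September 1996 — 1st Sunday is 1996-09-01.
1st Sunday of October 1996: 1996-10-06.
November 1996 — 1st Sunday is 1996-11-03.

1996-09-01, 1996-10-06, 1996-11-03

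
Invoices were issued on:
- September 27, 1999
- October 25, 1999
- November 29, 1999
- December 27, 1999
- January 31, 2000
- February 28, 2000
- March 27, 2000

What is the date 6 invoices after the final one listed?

September 25, 2000

These are Mondays with 28, 35, 28, 35, 28, 28-day gaps.
Each is the final Monday of its month — November 29, 1999 is past the 28th, so '4th Monday' doesn't fit.
Last Monday of April 2000: April 24, 2000.
Last Monday of May 2000: May 29, 2000.
Last Monday of June 2000: June 26, 2000.
Last Monday of July 2000: July 31, 2000.
Last Monday of August 2000: August 28, 2000.
September 2000 ends with Monday September 25, 2000.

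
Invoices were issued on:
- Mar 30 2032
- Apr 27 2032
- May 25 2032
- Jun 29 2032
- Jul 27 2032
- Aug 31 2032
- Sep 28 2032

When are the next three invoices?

Oct 26 2032, Nov 30 2032, Dec 28 2032

These are Tuesdays with 28, 28, 35, 28, 35, 28-day gaps.
Each is the final Tuesday of its month — Mar 30 2032 is past the 28th, so '4th Tuesday' doesn't fit.
Last Tuesday of October 2032: Oct 26 2032.
Last Tuesday of November 2032: Nov 30 2032.
December 2032 ends with Tuesday Dec 28 2032.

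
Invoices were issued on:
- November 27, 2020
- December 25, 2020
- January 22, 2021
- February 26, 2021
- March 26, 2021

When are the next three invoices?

All dates are Fridays, 28, 28, 35, 28 days apart.
Specifically, the 4th Friday of each month.
April 2021 — 4th Friday is April 23, 2021.
May 2021 — 4th Friday is May 28, 2021.
4th Friday of June 2021: June 25, 2021.

April 23, 2021; May 28, 2021; June 25, 2021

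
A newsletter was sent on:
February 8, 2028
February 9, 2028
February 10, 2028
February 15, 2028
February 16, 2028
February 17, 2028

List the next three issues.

The gap pattern 1, 1, 5, 1, 1 repeats every 3 events.
These are the Tuesdays, Wednesdays and Thursdays of each week.
Next Tuesday: February 22, 2028.
Next Wednesday: February 23, 2028.
Next Thursday: February 24, 2028.

February 22, 2028; February 23, 2028; February 24, 2028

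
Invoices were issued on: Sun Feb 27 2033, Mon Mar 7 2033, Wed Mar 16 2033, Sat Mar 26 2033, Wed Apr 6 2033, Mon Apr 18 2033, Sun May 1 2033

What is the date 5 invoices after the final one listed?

Wed Jul 20 2033

Gaps: 8, 9, 10, 11, 12, 13 days — each gap is 1 larger than the previous one.
Next gap: 14 days. Sun May 1 2033 + 14 days = Sun May 15 2033.
Next gap: 15 days. Sun May 15 2033 + 15 days = Mon May 30 2033.
Next gap: 16 days. Mon May 30 2033 + 16 days = Wed Jun 15 2033.
Next gap: 17 days. Wed Jun 15 2033 + 17 days = Sat Jul 2 2033.
Next gap: 18 days. Sat Jul 2 2033 + 18 days = Wed Jul 20 2033.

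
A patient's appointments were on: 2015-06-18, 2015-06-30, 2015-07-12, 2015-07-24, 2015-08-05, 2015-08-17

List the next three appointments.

The spacing is 12, 12, 12, 12, 12 days — always 12 days.
2015-08-17 + 12 days = 2015-08-29.
2015-08-29 + 12 days = 2015-09-10.
2015-09-10 + 12 days = 2015-09-22.

2015-08-29, 2015-09-10, 2015-09-22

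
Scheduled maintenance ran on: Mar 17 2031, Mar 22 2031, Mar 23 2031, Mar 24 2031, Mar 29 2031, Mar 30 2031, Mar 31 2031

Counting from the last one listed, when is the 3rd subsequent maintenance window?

The gap pattern 5, 1, 1, 5, 1, 1 repeats every 3 events.
These are the Mondays, Saturdays and Sundays of each week.
Next Saturday: Apr 5 2031.
The following Sunday is Apr 6 2031.
The following Monday is Apr 7 2031.

Apr 7 2031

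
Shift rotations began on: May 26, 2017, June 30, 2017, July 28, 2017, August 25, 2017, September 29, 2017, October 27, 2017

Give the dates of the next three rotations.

November 24, 2017; December 29, 2017; January 26, 2018

Every date is a Friday; gaps 35, 28, 28, 35, 28 days.
Each is the last Friday of its month (at least one falls on the 29th or later, ruling out '4th Friday').
Last Friday of November 2017: November 24, 2017.
Last Friday of December 2017: December 29, 2017.
Last Friday of January 2018: January 26, 2018.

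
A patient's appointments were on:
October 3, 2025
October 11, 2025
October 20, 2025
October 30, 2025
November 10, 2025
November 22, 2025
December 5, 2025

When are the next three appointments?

December 19, 2025; January 3, 2026; January 19, 2026

Intervals are 8, 9, 10, 11, 12, 13 days — an arithmetic progression with common difference 1.
Next gap: 14 days. December 5, 2025 + 14 days = December 19, 2025.
Next gap: 15 days. December 19, 2025 + 15 days = January 3, 2026.
Next gap: 16 days. January 3, 2026 + 16 days = January 19, 2026.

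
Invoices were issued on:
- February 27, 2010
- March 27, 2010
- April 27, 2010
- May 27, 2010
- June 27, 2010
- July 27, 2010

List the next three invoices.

August 27, 2010; September 27, 2010; October 27, 2010

Each date is the 27th; the gaps (28, 31, 30, 31, 30) track the month lengths.
The rule is the 27th of each month.
August 2010: August 27, 2010.
September 2010: September 27, 2010.
October 2010: October 27, 2010.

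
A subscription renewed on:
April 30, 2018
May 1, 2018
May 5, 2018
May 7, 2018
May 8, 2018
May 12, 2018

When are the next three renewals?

The gap pattern 1, 4, 2, 1, 4 repeats every 3 events.
These are the Mondays, Tuesdays and Saturdays of each week.
The following Monday is May 14, 2018.
Next Tuesday: May 15, 2018.
The following Saturday is May 19, 2018.

May 14, 2018; May 15, 2018; May 19, 2018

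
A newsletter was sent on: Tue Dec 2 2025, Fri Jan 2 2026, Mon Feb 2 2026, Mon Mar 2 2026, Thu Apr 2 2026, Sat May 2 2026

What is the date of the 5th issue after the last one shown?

The day-of-month is always 2 (31, 31, 28, 31, 30 days between events).
So this recurs on the 2nd of each month.
June 2026: Tue Jun 2 2026.
Next: July 2026 → Thu Jul 2 2026.
August 2026: Sun Aug 2 2026.
Next: September 2026 → Wed Sep 2 2026.
Next: October 2026 → Fri Oct 2 2026.

Fri Oct 2 2026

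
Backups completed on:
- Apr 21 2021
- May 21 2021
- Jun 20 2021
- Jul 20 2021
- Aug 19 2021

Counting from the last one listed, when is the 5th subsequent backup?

Gaps between consecutive events: 30, 30, 30, 30 days — a constant 30-day interval.
Aug 19 2021 + 30 days = Sep 18 2021.
Sep 18 2021 + 30 days = Oct 18 2021.
Oct 18 2021 + 30 days = Nov 17 2021.
Nov 17 2021 + 30 days = Dec 17 2021.
Dec 17 2021 + 30 days = Jan 16 2022.

Jan 16 2022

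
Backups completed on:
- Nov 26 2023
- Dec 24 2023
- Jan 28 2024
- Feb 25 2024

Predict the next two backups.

These are Sundays at 28- or 35-day spacing (28, 35, 28).
The pattern: 4th Sunday of the month.
March 2024 — 4th Sunday is Mar 24 2024.
4th Sunday of April 2024: Apr 28 2024.

Mar 24 2024, Apr 28 2024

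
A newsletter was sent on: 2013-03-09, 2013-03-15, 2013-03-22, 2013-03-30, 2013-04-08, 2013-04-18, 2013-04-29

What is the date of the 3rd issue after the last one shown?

The spacing grows by 1 each time: 6, 7, 8, 9, 10, 11 days.
Next gap: 12 days. 2013-04-29 + 12 days = 2013-05-11.
Next gap: 13 days. 2013-05-11 + 13 days = 2013-05-24.
Next gap: 14 days. 2013-05-24 + 14 days = 2013-06-07.

2013-06-07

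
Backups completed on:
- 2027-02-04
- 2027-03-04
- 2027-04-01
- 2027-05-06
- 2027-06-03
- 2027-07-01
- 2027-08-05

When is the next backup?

2027-09-02

These are Thursdays at 28- or 35-day spacing (28, 28, 35, 28, 28, 35).
The pattern: 1st Thursday of the month.
September 2027 — 1st Thursday is 2027-09-02.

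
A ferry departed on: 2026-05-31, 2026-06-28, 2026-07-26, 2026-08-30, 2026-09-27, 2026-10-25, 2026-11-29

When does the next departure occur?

These are Sundays with 28, 28, 35, 28, 28, 35-day gaps.
Each is the final Sunday of its month — 2026-05-31 is past the 28th, so '4th Sunday' doesn't fit.
December 2026 ends with Sunday 2026-12-27.

2026-12-27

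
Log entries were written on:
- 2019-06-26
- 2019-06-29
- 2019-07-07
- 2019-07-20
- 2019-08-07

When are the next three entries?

Gaps: 3, 8, 13, 18 days — each gap is 5 larger than the previous one.
Next gap: 23 days. 2019-08-07 + 23 days = 2019-08-30.
Next gap: 28 days. 2019-08-30 + 28 days = 2019-09-27.
Next gap: 33 days. 2019-09-27 + 33 days = 2019-10-30.

2019-08-30, 2019-09-27, 2019-10-30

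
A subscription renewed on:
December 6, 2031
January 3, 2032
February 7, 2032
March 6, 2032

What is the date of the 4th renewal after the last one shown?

July 3, 2032

Gaps: 28, 35, 28 days — a mix of 28 and 35. Every date is a Saturday.
Each is the 1st Saturday of its month.
1st Saturday of April 2032: April 3, 2032.
1st Saturday of May 2032: May 1, 2032.
1st Saturday of June 2032: June 5, 2032.
July 2032 — 1st Saturday is July 3, 2032.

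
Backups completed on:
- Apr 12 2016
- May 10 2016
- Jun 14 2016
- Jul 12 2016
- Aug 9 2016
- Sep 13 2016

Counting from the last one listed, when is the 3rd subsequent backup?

All dates are Tuesdays, 28, 35, 28, 28, 35 days apart.
Specifically, the 2nd Tuesday of each month.
October 2016 — 2nd Tuesday is Oct 11 2016.
November 2016 — 2nd Tuesday is Nov 8 2016.
2nd Tuesday of December 2016: Dec 13 2016.

Dec 13 2016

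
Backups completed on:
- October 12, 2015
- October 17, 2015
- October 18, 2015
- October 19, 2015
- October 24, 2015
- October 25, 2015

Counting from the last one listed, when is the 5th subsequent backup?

November 7, 2015

Every event lands on a Monday or Saturday or Sunday (gaps cycle 5, 1, 1, 5, 1).
So the schedule is: every Monday, Saturday and Sunday.
Next Monday: October 26, 2015.
Next Saturday: October 31, 2015.
The following Sunday is November 1, 2015.
Next Monday: November 2, 2015.
The following Saturday is November 7, 2015.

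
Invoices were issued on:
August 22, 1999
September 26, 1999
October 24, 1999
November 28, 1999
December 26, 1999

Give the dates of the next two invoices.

January 23, 2000; February 27, 2000

Gaps: 35, 28, 35, 28 days — a mix of 28 and 35. Every date is a Sunday.
Each is the 4th Sunday of its month.
January 2000 — 4th Sunday is January 23, 2000.
February 2000 — 4th Sunday is February 27, 2000.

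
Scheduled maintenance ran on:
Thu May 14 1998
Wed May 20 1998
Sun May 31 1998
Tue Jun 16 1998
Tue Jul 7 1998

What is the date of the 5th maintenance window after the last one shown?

The spacing grows by 5 each time: 6, 11, 16, 21 days.
Next gap: 26 days. Tue Jul 7 1998 + 26 days = Sun Aug 2 1998.
Next gap: 31 days. Sun Aug 2 1998 + 31 days = Wed Sep 2 1998.
Next gap: 36 days. Wed Sep 2 1998 + 36 days = Thu Oct 8 1998.
Next gap: 41 days. Thu Oct 8 1998 + 41 days = Wed Nov 18 1998.
Next gap: 46 days. Wed Nov 18 1998 + 46 days = Sun Jan 3 1999.

Sun Jan 3 1999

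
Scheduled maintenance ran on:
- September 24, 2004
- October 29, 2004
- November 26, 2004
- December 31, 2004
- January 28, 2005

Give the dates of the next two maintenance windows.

All Fridays; the gaps (35, 28, 35, 28) vary with month length.
This is the last Friday of each month.
Last Friday of February 2005: February 25, 2005.
Last Friday of March 2005: March 25, 2005.

February 25, 2005; March 25, 2005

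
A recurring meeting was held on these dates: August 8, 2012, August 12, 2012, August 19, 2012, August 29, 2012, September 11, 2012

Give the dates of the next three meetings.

Gaps: 4, 7, 10, 13 days — each gap is 3 larger than the previous one.
Next gap: 16 days. September 11, 2012 + 16 days = September 27, 2012.
Next gap: 19 days. September 27, 2012 + 19 days = October 16, 2012.
Next gap: 22 days. October 16, 2012 + 22 days = November 7, 2012.

September 27, 2012; October 16, 2012; November 7, 2012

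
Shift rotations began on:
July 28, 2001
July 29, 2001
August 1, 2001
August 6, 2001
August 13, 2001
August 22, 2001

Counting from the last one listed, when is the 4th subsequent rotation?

October 17, 2001

The spacing grows by 2 each time: 1, 3, 5, 7, 9 days.
Next gap: 11 days. August 22, 2001 + 11 days = September 2, 2001.
Next gap: 13 days. September 2, 2001 + 13 days = September 15, 2001.
Next gap: 15 days. September 15, 2001 + 15 days = September 30, 2001.
Next gap: 17 days. September 30, 2001 + 17 days = October 17, 2001.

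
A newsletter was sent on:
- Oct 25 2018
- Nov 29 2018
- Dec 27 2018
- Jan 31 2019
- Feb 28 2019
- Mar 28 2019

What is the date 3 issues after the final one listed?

Every date is a Thursday; gaps 35, 28, 35, 28, 28 days.
Each is the last Thursday of its month (at least one falls on the 29th or later, ruling out '4th Thursday').
Last Thursday of April 2019: Apr 25 2019.
May 2019 ends with Thursday May 30 2019.
June 2019 ends with Thursday Jun 27 2019.

Jun 27 2019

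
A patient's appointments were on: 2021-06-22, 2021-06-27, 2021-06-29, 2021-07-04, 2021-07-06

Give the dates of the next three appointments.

The gap pattern 5, 2, 5, 2 repeats every 2 events.
These are the Tuesdays and Sundays of each week.
Next Sunday: 2021-07-11.
Next Tuesday: 2021-07-13.
Next Sunday: 2021-07-18.

2021-07-11, 2021-07-13, 2021-07-18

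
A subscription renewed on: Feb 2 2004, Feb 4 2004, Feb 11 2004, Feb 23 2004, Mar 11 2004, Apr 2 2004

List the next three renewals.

Apr 29 2004, May 31 2004, Jul 7 2004

Intervals are 2, 7, 12, 17, 22 days — an arithmetic progression with common difference 5.
Next gap: 27 days. Apr 2 2004 + 27 days = Apr 29 2004.
Next gap: 32 days. Apr 29 2004 + 32 days = May 31 2004.
Next gap: 37 days. May 31 2004 + 37 days = Jul 7 2004.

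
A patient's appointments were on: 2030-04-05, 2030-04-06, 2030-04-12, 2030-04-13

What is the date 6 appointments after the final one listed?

The gap pattern 1, 6, 1 repeats every 2 events.
These are the Fridays and Saturdays of each week.
Next Friday: 2030-04-19.
Next Saturday: 2030-04-20.
Next Friday: 2030-04-26.
The following Saturday is 2030-04-27.
The following Friday is 2030-05-03.
The following Saturday is 2030-05-04.

2030-05-04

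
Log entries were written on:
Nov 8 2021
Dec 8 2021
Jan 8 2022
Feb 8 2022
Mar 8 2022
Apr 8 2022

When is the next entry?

Gaps: 30, 31, 31, 28, 31 days — not constant. Every event is on the 8th of the month.
Pattern: the 8th of each month.
Next: May 2022 → May 8 2022.

May 8 2022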